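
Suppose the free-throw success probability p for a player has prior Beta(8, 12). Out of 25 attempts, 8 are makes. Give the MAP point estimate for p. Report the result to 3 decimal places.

Prior: Beta(8, 12).
Data: 8 successes in 25 trials. The binomial likelihood contributes p^8(1−p)^17, so the posterior is Beta(8+8, 12+17) = Beta(16, 29).
For Beta(a, b) with a, b > 1 the mode is (a−1)/(a+b−2) = 15/43 ≈ 0.349.

p̂_MAP = 0.349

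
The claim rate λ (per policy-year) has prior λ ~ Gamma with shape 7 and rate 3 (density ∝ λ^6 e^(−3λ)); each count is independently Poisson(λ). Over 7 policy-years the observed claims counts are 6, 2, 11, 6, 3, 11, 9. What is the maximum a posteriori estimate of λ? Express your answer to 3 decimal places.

Σxᵢ = 6+2+11+6+3+11+9 = 48, with n = 7.
Posterior ∝ λ^6e^(−3λ) · λ^48e^(−7λ) = λ^54e^(−10λ), i.e. Gamma(shape=55, rate=10).
The mode of a Gamma(a, b) with a ≥ 1 (shape–rate) is (a−1)/b = 54/10 ≈ 5.400.

λ̂_MAP = 5.400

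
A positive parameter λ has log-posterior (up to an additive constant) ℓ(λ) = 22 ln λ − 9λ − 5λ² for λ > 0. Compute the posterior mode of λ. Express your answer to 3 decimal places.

λ̂_MAP = 1.100

ℓ'(λ) = 22/λ − 9 − 10λ. Setting this to zero and multiplying by λ: 10λ² + 9λ − 22 = 0.
λ = (−9 + √(9² + 4·10·22)) / (2·10) = (−9 + √961) / 20 = (−9 + 31)/20 = 11/10.
ℓ''(λ) = −22/λ² − 10 < 0, confirming a maximum.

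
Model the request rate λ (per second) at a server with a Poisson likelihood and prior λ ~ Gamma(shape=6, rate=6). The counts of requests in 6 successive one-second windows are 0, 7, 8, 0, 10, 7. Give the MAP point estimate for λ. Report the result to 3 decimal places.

Σxᵢ = 0+7+8+0+10+7 = 32, with n = 6.
Posterior ∝ λ^5e^(−6λ) · λ^32e^(−6λ) = λ^37e^(−12λ), i.e. Gamma(shape=38, rate=12).
The mode of a Gamma(a, b) with a ≥ 1 (shape–rate) is (a−1)/b = 37/12 ≈ 3.083.

λ̂_MAP = 3.083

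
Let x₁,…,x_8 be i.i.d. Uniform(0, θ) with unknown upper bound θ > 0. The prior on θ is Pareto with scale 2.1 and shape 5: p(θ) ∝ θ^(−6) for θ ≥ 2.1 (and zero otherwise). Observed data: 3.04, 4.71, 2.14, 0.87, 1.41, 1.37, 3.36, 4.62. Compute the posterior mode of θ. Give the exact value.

θ̂_MAP = 4.71

The Uniform(0, θ) likelihood is θ^(−n) for θ ≥ max(xᵢ), zero otherwise. Here max(xᵢ) = 4.71.
Posterior ∝ θ^(−6) · θ^(−8) = θ^(−14) on θ ≥ max(2.1, 4.71) = 4.71.
This density is strictly decreasing in θ, so the posterior mode lies at the lower boundary of the support.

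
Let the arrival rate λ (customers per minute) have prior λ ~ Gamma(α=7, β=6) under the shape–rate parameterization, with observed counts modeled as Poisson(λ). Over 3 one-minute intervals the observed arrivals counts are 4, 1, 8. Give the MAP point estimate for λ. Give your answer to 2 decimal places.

λ̂_MAP = 2.11

Σxᵢ = 4+1+8 = 13, with n = 3.
Posterior ∝ λ^6e^(−6λ) · λ^13e^(−3λ) = λ^19e^(−9λ), i.e. Gamma(shape=20, rate=9).
The mode of a Gamma(a, b) with a ≥ 1 (shape–rate) is (a−1)/b = 19/9 ≈ 2.11.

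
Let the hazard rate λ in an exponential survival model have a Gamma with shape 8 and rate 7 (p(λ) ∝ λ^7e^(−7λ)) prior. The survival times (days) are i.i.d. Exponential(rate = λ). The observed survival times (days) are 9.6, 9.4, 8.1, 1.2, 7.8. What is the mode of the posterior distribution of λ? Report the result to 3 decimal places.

λ̂_MAP = 0.278

The Exponential(rate=λ) likelihood is ∝ λ^n e^(−λΣtᵢ). Here n = 5 and Σtᵢ = 9.6 + 9.4 + 8.1 + 1.2 + 7.8 = 36.1.
Posterior ∝ λ^7e^(−7λ) · λ^5e^(−36.1λ) = λ^12e^(−43.1λ), i.e. Gamma(13, 43.1).
Mode = (a−1)/b = 12/43.1 ≈ 0.278.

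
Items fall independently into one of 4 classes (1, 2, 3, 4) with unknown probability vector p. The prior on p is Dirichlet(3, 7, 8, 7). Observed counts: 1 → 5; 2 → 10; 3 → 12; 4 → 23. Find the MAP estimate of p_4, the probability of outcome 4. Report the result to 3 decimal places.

MAP estimate: 0.408

The posterior is Dirichlet(αᵢ + nᵢ) = Dirichlet(8, 17, 20, 30).
For a Dirichlet(a₁,…,a_K) with all aᵢ > 1, the mode has j-th component (aⱼ − 1)/(Σaᵢ − K).
Here Σaᵢ = 75 and K = 4, so p_4 = (30 − 1)/(75 − 4) = 29/71 ≈ 0.408.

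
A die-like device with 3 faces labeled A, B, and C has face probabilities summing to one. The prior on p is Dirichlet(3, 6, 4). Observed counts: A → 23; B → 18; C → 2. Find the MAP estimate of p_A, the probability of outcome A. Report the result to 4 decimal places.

MAP estimate of p_A = 0.4717

The posterior is Dirichlet(αᵢ + nᵢ) = Dirichlet(26, 24, 6).
For a Dirichlet(a₁,…,a_K) with all aᵢ > 1, the mode has j-th component (aⱼ − 1)/(Σaᵢ − K).
Here Σaᵢ = 56 and K = 3, so p_A = (26 − 1)/(56 − 3) = 25/53 ≈ 0.4717.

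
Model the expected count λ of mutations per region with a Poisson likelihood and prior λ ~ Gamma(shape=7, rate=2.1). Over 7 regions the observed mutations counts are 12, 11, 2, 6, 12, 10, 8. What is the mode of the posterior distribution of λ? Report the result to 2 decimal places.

λ̂_MAP = 7.36

Σxᵢ = 12+11+2+6+12+10+8 = 61, with n = 7.
Posterior ∝ λ^6e^(−2.1λ) · λ^61e^(−7λ) = λ^67e^(−9.1λ), i.e. Gamma(shape=68, rate=9.1).
The mode of a Gamma(a, b) with a ≥ 1 (shape–rate) is (a−1)/b = 67/9.1 ≈ 7.36.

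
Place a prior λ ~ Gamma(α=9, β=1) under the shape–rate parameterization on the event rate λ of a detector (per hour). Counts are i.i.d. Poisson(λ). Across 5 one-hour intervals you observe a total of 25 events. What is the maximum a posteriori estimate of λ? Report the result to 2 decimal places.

Σxᵢ = 25, n = 5.
Posterior ∝ λ^8e^(−1λ) · λ^25e^(−5λ) = λ^33e^(−6λ), i.e. Gamma(shape=34, rate=6).
The mode of a Gamma(a, b) with a ≥ 1 (shape–rate) is (a−1)/b = 33/6 ≈ 5.50.

λ̂_MAP = 5.50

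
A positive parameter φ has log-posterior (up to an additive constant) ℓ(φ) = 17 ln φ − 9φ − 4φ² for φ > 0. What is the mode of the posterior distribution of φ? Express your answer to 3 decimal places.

φ̂_MAP = 1.000

ℓ'(φ) = 17/φ − 9 − 8φ. Setting this to zero and multiplying by φ: 8φ² + 9φ − 17 = 0.
φ = (−9 + √(9² + 4·8·17)) / (2·8) = (−9 + √625) / 16 = (−9 + 25)/16 = 1.
ℓ''(φ) = −17/φ² − 8 < 0, confirming a maximum.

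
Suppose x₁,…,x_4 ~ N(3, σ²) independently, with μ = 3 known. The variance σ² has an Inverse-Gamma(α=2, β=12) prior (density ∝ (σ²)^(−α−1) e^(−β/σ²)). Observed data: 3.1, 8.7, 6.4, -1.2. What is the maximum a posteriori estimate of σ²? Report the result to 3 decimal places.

Sum of squared deviations about the known mean: SS = (3.1−3)² + (8.7−3)² + (6.4−3)² + (-1.2−3)² = 61.7.
The Normal likelihood contributes (σ²)^(−n/2) exp(−SS/(2σ²)), so the posterior is Inverse-Gamma(α + n/2, β + SS/2) = Inverse-Gamma(4, 42.85).
The mode of Inverse-Gamma(a, b) is b/(a+1) = 42.85/5 ≈ 8.570.

σ̂²_MAP = 8.570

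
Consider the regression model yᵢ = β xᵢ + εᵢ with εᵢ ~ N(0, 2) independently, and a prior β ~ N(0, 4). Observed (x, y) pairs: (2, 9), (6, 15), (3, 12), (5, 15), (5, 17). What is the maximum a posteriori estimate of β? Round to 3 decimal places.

β̂_MAP = 3.055

log p(β | y) = −Σ(yᵢ − βxᵢ)²/(2·2) − β²/(2·4) + const.
Setting the derivative to zero: Σxᵢ(yᵢ − βxᵢ)/2 − β/4 = 0, so β = Σxᵢyᵢ / (Σxᵢ² + σ²/τ²).
Σxᵢyᵢ = 2·9 + 6·15 + 3·12 + 5·15 + 5·17 = 304; Σxᵢ² = 99; σ²/τ² = 0.5.
β̂_MAP = 304 / (99 + 0.5) = 304/99.5 ≈ 3.055.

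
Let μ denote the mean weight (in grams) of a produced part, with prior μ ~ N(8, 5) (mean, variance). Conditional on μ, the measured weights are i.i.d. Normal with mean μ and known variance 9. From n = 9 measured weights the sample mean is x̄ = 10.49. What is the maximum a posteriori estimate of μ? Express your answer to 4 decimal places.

μ̂_MAP = 10.0750

n = 9, x̄ = 10.49.
For a Normal prior and Normal likelihood with known variance, the posterior is Normal; its mode equals its mean, the precision-weighted average.
Prior precision 1/σ₀² = 1/5 = 0.2; data precision n/σ² = 9/9 = 1.
μ̂ = (0.2·8 + 1·10.49) / (0.2 + 1) = 12.09/1.2 = 10.0750.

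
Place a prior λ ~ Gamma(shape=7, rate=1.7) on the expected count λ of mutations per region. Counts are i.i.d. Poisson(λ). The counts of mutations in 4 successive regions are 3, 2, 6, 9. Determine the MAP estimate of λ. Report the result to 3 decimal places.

λ̂_MAP = 4.561

Σxᵢ = 3+2+6+9 = 20, with n = 4.
Posterior ∝ λ^6e^(−1.7λ) · λ^20e^(−4λ) = λ^26e^(−5.7λ), i.e. Gamma(shape=27, rate=5.7).
The mode of a Gamma(a, b) with a ≥ 1 (shape–rate) is (a−1)/b = 26/5.7 ≈ 4.561.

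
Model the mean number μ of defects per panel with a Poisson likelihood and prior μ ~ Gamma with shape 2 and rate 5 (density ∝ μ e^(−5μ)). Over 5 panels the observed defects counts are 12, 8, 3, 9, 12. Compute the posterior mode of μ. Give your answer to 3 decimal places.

μ̂_MAP = 4.500

Σxᵢ = 12+8+3+9+12 = 44, with n = 5.
Posterior ∝ μe^(−5μ) · μ^44e^(−5μ) = μ^45e^(−10μ), i.e. Gamma(shape=46, rate=10).
The mode of a Gamma(a, b) with a ≥ 1 (shape–rate) is (a−1)/b = 45/10 ≈ 4.500.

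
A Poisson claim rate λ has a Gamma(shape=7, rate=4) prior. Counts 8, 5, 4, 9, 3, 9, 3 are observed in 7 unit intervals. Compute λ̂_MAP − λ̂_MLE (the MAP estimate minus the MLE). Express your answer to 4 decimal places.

Σxᵢ = 41. Posterior is Gamma(48, 11); MAP = (48−1)/11 = 47/11 ≈ 4.27273.
MLE = x̄ = 41/7 ≈ 5.85714.
Difference = 47/11 − 41/7 = -122/77 ≈ -1.5844.

MAP − MLE = -1.5844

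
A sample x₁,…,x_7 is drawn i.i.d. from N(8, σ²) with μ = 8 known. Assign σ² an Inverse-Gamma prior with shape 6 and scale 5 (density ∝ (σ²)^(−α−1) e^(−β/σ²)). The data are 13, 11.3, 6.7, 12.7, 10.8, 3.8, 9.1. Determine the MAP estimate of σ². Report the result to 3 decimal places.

σ̂²_MAP = 4.589

Sum of squared deviations about the known mean: SS = (13−8)² + (11.3−8)² + (6.7−8)² + (12.7−8)² + (10.8−8)² + (3.8−8)² + (9.1−8)² = 86.36.
The Normal likelihood contributes (σ²)^(−n/2) exp(−SS/(2σ²)), so the posterior is Inverse-Gamma(α + n/2, β + SS/2) = Inverse-Gamma(9.5, 48.18).
The mode of Inverse-Gamma(a, b) is b/(a+1) = 48.18/10.5 ≈ 4.589.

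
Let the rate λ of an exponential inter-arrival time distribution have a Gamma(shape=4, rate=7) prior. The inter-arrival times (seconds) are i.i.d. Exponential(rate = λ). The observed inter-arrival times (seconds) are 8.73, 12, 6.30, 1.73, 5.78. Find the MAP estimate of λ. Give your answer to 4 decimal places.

The Exponential(rate=λ) likelihood is ∝ λ^n e^(−λΣtᵢ). Here n = 5 and Σtᵢ = 8.73 + 12 + 6.30 + 1.73 + 5.78 = 34.54.
Posterior ∝ λ^3e^(−7λ) · λ^5e^(−34.54λ) = λ^8e^(−41.54λ), i.e. Gamma(9, 41.54).
Mode = (a−1)/b = 8/41.54 ≈ 0.1926.

λ̂_MAP = 0.1926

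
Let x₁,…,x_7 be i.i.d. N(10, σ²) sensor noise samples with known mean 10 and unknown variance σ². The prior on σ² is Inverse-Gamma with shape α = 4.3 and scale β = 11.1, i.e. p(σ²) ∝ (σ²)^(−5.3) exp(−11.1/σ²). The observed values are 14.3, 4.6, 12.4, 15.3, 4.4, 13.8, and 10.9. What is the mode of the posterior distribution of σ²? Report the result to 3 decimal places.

σ̂²_MAP = 8.540

Sum of squared deviations about the known mean: SS = (14.3−10)² + (4.6−10)² + (12.4−10)² + (15.3−10)² + (4.4−10)² + (13.8−10)² + (10.9−10)² = 128.11.
The Normal likelihood contributes (σ²)^(−n/2) exp(−SS/(2σ²)), so the posterior is Inverse-Gamma(α + n/2, β + SS/2) = Inverse-Gamma(7.8, 75.155).
The mode of Inverse-Gamma(a, b) is b/(a+1) = 75.155/8.8 ≈ 8.540.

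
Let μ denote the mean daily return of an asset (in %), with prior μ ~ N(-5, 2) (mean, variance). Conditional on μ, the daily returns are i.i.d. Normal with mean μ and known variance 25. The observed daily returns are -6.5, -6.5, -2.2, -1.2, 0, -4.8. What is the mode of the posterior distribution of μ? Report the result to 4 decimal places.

n = 6; x̄ = ((-6.5) + (-6.5) + (-2.2) + (-1.2) + 0 + (-4.8))/6 = -21.2/6 = -53/15 ≈ -3.5333.
For a Normal prior and Normal likelihood with known variance, the posterior is Normal; its mode equals its mean, the precision-weighted average.
Prior precision 1/σ₀² = 1/2 = 0.5; data precision n/σ² = 6/25 = 0.24.
μ̂ = (0.5·(-5) + 0.24·(-53/15)) / (0.5 + 0.24) = (-3.348)/0.74 = -837/185 ≈ -4.5243.

μ̂_MAP = -4.5243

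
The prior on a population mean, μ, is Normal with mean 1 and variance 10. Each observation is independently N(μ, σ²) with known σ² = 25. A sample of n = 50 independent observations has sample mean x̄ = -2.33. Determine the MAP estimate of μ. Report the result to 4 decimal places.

μ̂_MAP = -2.1714

n = 50, x̄ = -2.33.
For a Normal prior and Normal likelihood with known variance, the posterior is Normal; its mode equals its mean, the precision-weighted average.
Prior precision 1/σ₀² = 1/10 = 0.1; data precision n/σ² = 50/25 = 2.
μ̂ = (0.1·1 + 2·(-2.33)) / (0.1 + 2) = (-4.56)/2.1 = -76/35 ≈ -2.1714.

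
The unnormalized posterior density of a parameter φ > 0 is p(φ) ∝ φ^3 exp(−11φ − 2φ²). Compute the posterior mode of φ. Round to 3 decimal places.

φ̂_MAP = 0.250

ℓ'(φ) = 3/φ − 11 − 4φ. Setting this to zero and multiplying by φ: 4φ² + 11φ − 3 = 0.
φ = (−11 + √(11² + 4·4·3)) / (2·4) = (−11 + √169) / 8 = (−11 + 13)/8 = 1/4.
ℓ''(φ) = −3/φ² − 4 < 0, confirming a maximum.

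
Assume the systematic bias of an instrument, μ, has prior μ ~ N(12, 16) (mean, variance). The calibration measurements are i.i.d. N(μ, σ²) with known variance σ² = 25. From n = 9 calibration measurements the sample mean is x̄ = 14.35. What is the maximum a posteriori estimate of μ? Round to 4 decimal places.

μ̂_MAP = 14.0024

n = 9, x̄ = 14.35.
For a Normal prior and Normal likelihood with known variance, the posterior is Normal; its mode equals its mean, the precision-weighted average.
Prior precision 1/σ₀² = 1/16 = 0.0625; data precision n/σ² = 9/25 = 0.36.
μ̂ = (0.0625·12 + 0.36·14.35) / (0.0625 + 0.36) = 5.916/0.4225 = 11832/845 ≈ 14.0024.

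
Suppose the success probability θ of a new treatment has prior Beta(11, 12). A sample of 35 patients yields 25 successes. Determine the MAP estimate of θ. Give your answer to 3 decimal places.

θ̂_MAP = 0.625

Prior: Beta(11, 12).
Data: 25 successes in 35 trials. The binomial likelihood contributes θ^25(1−θ)^10, so the posterior is Beta(11+25, 12+10) = Beta(36, 22).
For Beta(a, b) with a, b > 1 the mode is (a−1)/(a+b−2) = 35/56 ≈ 0.625.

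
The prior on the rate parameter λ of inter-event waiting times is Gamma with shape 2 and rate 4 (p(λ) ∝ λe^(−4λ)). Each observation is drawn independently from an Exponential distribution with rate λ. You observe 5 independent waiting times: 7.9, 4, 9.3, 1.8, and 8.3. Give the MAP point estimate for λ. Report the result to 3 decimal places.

λ̂_MAP = 0.170

The Exponential(rate=λ) likelihood is ∝ λ^n e^(−λΣtᵢ). Here n = 5 and Σtᵢ = 7.9 + 4 + 9.3 + 1.8 + 8.3 = 31.3.
Posterior ∝ λe^(−4λ) · λ^5e^(−31.3λ) = λ^6e^(−35.3λ), i.e. Gamma(7, 35.3).
Mode = (a−1)/b = 6/35.3 ≈ 0.170.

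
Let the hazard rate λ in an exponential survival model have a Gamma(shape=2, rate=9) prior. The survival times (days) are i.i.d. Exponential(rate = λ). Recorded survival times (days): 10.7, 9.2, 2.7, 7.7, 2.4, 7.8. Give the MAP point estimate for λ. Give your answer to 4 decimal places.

λ̂_MAP = 0.1414

The Exponential(rate=λ) likelihood is ∝ λ^n e^(−λΣtᵢ). Here n = 6 and Σtᵢ = 10.7 + 9.2 + 2.7 + 7.7 + 2.4 + 7.8 = 40.5.
Posterior ∝ λe^(−9λ) · λ^6e^(−40.5λ) = λ^7e^(−49.5λ), i.e. Gamma(8, 49.5).
Mode = (a−1)/b = 7/49.5 ≈ 0.1414.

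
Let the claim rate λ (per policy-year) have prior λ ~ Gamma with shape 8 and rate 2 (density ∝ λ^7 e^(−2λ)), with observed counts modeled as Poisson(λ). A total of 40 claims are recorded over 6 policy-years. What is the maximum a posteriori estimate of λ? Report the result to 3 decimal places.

λ̂_MAP = 5.875

Σxᵢ = 40, n = 6.
Posterior ∝ λ^7e^(−2λ) · λ^40e^(−6λ) = λ^47e^(−8λ), i.e. Gamma(shape=48, rate=8).
The mode of a Gamma(a, b) with a ≥ 1 (shape–rate) is (a−1)/b = 47/8 ≈ 5.875.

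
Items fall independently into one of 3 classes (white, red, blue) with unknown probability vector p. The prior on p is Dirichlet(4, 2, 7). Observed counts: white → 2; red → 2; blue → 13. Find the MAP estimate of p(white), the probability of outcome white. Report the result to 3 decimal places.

The posterior is Dirichlet(αᵢ + nᵢ) = Dirichlet(6, 4, 20).
For a Dirichlet(a₁,…,a_K) with all aᵢ > 1, the mode has j-th component (aⱼ − 1)/(Σaᵢ − K).
Here Σaᵢ = 30 and K = 3, so p(white) = (6 − 1)/(30 − 3) = 5/27 ≈ 0.185.

MAP estimate of p(white) = 0.185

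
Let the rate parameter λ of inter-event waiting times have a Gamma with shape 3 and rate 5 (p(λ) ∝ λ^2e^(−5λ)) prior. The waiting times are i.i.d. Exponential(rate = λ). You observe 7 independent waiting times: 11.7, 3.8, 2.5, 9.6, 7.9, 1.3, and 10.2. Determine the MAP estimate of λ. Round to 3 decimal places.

λ̂_MAP = 0.173

The Exponential(rate=λ) likelihood is ∝ λ^n e^(−λΣtᵢ). Here n = 7 and Σtᵢ = 11.7 + 3.8 + 2.5 + 9.6 + 7.9 + 1.3 + 10.2 = 47.
Posterior ∝ λ^2e^(−5λ) · λ^7e^(−47λ) = λ^9e^(−52λ), i.e. Gamma(10, 52).
Mode = (a−1)/b = 9/52 ≈ 0.173.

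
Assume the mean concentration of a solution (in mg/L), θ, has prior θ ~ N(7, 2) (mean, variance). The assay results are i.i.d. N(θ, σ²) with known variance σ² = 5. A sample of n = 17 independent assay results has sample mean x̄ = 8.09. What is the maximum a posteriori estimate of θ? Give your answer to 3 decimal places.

n = 17, x̄ = 8.09.
For a Normal prior and Normal likelihood with known variance, the posterior is Normal; its mode equals its mean, the precision-weighted average.
Prior precision 1/σ₀² = 1/2 = 0.5; data precision n/σ² = 17/5 = 3.4.
θ̂ = (0.5·7 + 3.4·8.09) / (0.5 + 3.4) = 31.006/3.9 = 15503/1950 ≈ 7.950.

θ̂_MAP = 7.950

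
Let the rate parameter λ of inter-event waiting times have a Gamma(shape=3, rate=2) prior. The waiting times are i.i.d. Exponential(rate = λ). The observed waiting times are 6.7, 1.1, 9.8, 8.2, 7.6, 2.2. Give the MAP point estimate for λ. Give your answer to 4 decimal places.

λ̂_MAP = 0.2128

The Exponential(rate=λ) likelihood is ∝ λ^n e^(−λΣtᵢ). Here n = 6 and Σtᵢ = 6.7 + 1.1 + 9.8 + 8.2 + 7.6 + 2.2 = 35.6.
Posterior ∝ λ^2e^(−2λ) · λ^6e^(−35.6λ) = λ^8e^(−37.6λ), i.e. Gamma(9, 37.6).
Mode = (a−1)/b = 8/37.6 ≈ 0.2128.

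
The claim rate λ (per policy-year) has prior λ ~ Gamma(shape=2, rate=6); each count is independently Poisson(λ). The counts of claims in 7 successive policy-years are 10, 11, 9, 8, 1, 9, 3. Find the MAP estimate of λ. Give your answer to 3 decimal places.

λ̂_MAP = 4.000

Σxᵢ = 10+11+9+8+1+9+3 = 51, with n = 7.
Posterior ∝ λe^(−6λ) · λ^51e^(−7λ) = λ^52e^(−13λ), i.e. Gamma(shape=53, rate=13).
The mode of a Gamma(a, b) with a ≥ 1 (shape–rate) is (a−1)/b = 52/13 ≈ 4.000.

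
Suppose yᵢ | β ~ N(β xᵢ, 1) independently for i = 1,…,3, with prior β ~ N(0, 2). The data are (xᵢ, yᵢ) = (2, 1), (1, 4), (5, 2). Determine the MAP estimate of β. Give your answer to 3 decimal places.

log p(β | y) = −Σ(yᵢ − βxᵢ)²/(2·1) − β²/(2·2) + const.
Setting the derivative to zero: Σxᵢ(yᵢ − βxᵢ)/1 − β/2 = 0, so β = Σxᵢyᵢ / (Σxᵢ² + σ²/τ²).
Σxᵢyᵢ = 2·1 + 1·4 + 5·2 = 16; Σxᵢ² = 30; σ²/τ² = 0.5.
β̂_MAP = 16 / (30 + 0.5) = 16/30.5 ≈ 0.525.

β̂_MAP = 0.525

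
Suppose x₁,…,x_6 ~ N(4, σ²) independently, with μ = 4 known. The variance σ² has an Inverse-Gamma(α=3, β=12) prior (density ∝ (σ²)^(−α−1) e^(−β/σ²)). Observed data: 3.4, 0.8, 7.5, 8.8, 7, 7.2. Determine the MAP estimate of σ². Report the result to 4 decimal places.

σ̂²_MAP = 6.3664

Sum of squared deviations about the known mean: SS = (3.4−4)² + (0.8−4)² + (7.5−4)² + (8.8−4)² + (7−4)² + (7.2−4)² = 65.13.
The Normal likelihood contributes (σ²)^(−n/2) exp(−SS/(2σ²)), so the posterior is Inverse-Gamma(α + n/2, β + SS/2) = Inverse-Gamma(6, 44.565).
The mode of Inverse-Gamma(a, b) is b/(a+1) = 44.565/7 ≈ 6.3664.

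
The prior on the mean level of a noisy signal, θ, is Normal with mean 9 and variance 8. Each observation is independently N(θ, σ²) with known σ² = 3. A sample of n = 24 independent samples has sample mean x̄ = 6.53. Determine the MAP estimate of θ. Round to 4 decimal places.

n = 24, x̄ = 6.53.
For a Normal prior and Normal likelihood with known variance, the posterior is Normal; its mode equals its mean, the precision-weighted average.
Prior precision 1/σ₀² = 1/8 = 0.125; data precision n/σ² = 24/3 = 8.
θ̂ = (0.125·9 + 8·6.53) / (0.125 + 8) = 53.365/8.125 = 6.5680.

θ̂_MAP = 6.5680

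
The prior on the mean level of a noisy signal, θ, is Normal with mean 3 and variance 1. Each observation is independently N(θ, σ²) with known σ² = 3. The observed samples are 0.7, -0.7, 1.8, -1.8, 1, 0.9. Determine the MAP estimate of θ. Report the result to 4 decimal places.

n = 6; x̄ = (0.7 + (-0.7) + 1.8 + (-1.8) + 1 + 0.9)/6 = 1.9/6 = 19/60 ≈ 0.3167.
For a Normal prior and Normal likelihood with known variance, the posterior is Normal; its mode equals its mean, the precision-weighted average.
Prior precision 1/σ₀² = 1/1 = 1; data precision n/σ² = 6/3 = 2.
θ̂ = (1·3 + 2·(19/60)) / (1 + 2) = (109/30)/3 = 109/90 ≈ 1.2111.

θ̂_MAP = 1.2111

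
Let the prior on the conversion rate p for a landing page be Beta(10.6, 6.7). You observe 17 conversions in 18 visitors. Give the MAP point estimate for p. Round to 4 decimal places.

Prior: Beta(10.6, 6.7).
Data: 17 successes in 18 trials. The binomial likelihood contributes p^17(1−p)^1, so the posterior is Beta(10.6+17, 6.7+1) = Beta(27.6, 7.7).
For Beta(a, b) with a, b > 1 the mode is (a−1)/(a+b−2) = 26.6/33.3 ≈ 0.7988.

p̂_MAP = 0.7988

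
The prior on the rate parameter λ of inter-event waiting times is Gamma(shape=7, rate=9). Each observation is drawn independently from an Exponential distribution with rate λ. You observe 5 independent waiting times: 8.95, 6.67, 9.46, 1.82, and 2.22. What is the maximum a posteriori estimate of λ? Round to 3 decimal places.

λ̂_MAP = 0.289

The Exponential(rate=λ) likelihood is ∝ λ^n e^(−λΣtᵢ). Here n = 5 and Σtᵢ = 8.95 + 6.67 + 9.46 + 1.82 + 2.22 = 29.12.
Posterior ∝ λ^6e^(−9λ) · λ^5e^(−29.12λ) = λ^11e^(−38.12λ), i.e. Gamma(12, 38.12).
Mode = (a−1)/b = 11/38.12 ≈ 0.289.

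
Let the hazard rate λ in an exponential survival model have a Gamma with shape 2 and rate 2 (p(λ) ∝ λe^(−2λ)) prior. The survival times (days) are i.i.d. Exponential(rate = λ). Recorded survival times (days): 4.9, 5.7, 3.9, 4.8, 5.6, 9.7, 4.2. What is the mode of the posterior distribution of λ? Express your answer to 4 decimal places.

The Exponential(rate=λ) likelihood is ∝ λ^n e^(−λΣtᵢ). Here n = 7 and Σtᵢ = 4.9 + 5.7 + 3.9 + 4.8 + 5.6 + 9.7 + 4.2 = 38.8.
Posterior ∝ λe^(−2λ) · λ^7e^(−38.8λ) = λ^8e^(−40.8λ), i.e. Gamma(9, 40.8).
Mode = (a−1)/b = 8/40.8 ≈ 0.1961.

λ̂_MAP = 0.1961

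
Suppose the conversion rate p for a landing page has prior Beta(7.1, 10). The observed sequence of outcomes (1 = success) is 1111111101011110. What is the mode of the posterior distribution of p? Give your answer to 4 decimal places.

Prior: Beta(7.1, 10).
Data: 13 successes in 16 trials (from the sequence). The binomial likelihood contributes p^13(1−p)^3, so the posterior is Beta(7.1+13, 10+3) = Beta(20.1, 13).
For Beta(a, b) with a, b > 1 the mode is (a−1)/(a+b−2) = 19.1/31.1 ≈ 0.6141.

p̂_MAP = 0.6141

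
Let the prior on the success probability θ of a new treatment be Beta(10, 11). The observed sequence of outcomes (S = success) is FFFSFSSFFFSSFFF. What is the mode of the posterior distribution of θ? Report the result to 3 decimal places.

θ̂_MAP = 0.412

Prior: Beta(10, 11).
Data: 5 successes in 15 trials (from the sequence). The binomial likelihood contributes θ^5(1−θ)^10, so the posterior is Beta(10+5, 11+10) = Beta(15, 21).
For Beta(a, b) with a, b > 1 the mode is (a−1)/(a+b−2) = 14/34 ≈ 0.412.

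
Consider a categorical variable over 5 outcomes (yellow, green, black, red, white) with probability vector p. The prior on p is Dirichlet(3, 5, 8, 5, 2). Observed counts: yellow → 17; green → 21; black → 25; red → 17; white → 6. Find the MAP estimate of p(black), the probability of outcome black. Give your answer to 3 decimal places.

MAP estimate of p(black) = 0.308

The posterior is Dirichlet(αᵢ + nᵢ) = Dirichlet(20, 26, 33, 22, 8).
For a Dirichlet(a₁,…,a_K) with all aᵢ > 1, the mode has j-th component (aⱼ − 1)/(Σaᵢ − K).
Here Σaᵢ = 109 and K = 5, so p(black) = (33 − 1)/(109 − 5) = 32/104 ≈ 0.308.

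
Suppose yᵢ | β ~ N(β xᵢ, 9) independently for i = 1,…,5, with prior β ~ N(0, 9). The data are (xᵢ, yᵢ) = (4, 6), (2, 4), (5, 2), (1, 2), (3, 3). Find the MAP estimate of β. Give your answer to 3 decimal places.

β̂_MAP = 0.946

log p(β | y) = −Σ(yᵢ − βxᵢ)²/(2·9) − β²/(2·9) + const.
Setting the derivative to zero: Σxᵢ(yᵢ − βxᵢ)/9 − β/9 = 0, so β = Σxᵢyᵢ / (Σxᵢ² + σ²/τ²).
Σxᵢyᵢ = 4·6 + 2·4 + 5·2 + 1·2 + 3·3 = 53; Σxᵢ² = 55; σ²/τ² = 1.
β̂_MAP = 53 / (55 + 1) = 53/56 ≈ 0.946.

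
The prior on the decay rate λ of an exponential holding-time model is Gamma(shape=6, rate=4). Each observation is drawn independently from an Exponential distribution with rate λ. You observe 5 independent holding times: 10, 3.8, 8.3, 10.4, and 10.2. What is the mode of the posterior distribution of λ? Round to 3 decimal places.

λ̂_MAP = 0.214

The Exponential(rate=λ) likelihood is ∝ λ^n e^(−λΣtᵢ). Here n = 5 and Σtᵢ = 10 + 3.8 + 8.3 + 10.4 + 10.2 = 42.7.
Posterior ∝ λ^5e^(−4λ) · λ^5e^(−42.7λ) = λ^10e^(−46.7λ), i.e. Gamma(11, 46.7).
Mode = (a−1)/b = 10/46.7 ≈ 0.214.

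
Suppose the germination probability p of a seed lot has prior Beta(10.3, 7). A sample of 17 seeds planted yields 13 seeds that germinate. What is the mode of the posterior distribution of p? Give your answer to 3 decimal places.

p̂_MAP = 0.690

Prior: Beta(10.3, 7).
Data: 13 successes in 17 trials. The binomial likelihood contributes p^13(1−p)^4, so the posterior is Beta(10.3+13, 7+4) = Beta(23.3, 11).
For Beta(a, b) with a, b > 1 the mode is (a−1)/(a+b−2) = 22.3/32.3 ≈ 0.690.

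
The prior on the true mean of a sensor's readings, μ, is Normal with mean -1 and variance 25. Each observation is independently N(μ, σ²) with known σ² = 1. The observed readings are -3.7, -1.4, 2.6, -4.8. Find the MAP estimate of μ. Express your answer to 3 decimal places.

μ̂_MAP = -1.817

n = 4; x̄ = ((-3.7) + (-1.4) + 2.6 + (-4.8))/4 = -7.3/4 = -1.825.
For a Normal prior and Normal likelihood with known variance, the posterior is Normal; its mode equals its mean, the precision-weighted average.
Prior precision 1/σ₀² = 1/25 = 0.04; data precision n/σ² = 4/1 = 4.
μ̂ = (0.04·(-1) + 4·(-1.825)) / (0.04 + 4) = (-7.34)/4.04 = -367/202 ≈ -1.817.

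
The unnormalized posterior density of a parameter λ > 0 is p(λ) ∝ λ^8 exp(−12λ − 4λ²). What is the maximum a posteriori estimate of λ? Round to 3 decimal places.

ℓ'(λ) = 8/λ − 12 − 8λ. Setting this to zero and multiplying by λ: 8λ² + 12λ − 8 = 0.
λ = (−12 + √(12² + 4·8·8)) / (2·8) = (−12 + √400) / 16 = (−12 + 20)/16 = 1/2.
ℓ''(λ) = −8/λ² − 8 < 0, confirming a maximum.

λ̂_MAP = 0.500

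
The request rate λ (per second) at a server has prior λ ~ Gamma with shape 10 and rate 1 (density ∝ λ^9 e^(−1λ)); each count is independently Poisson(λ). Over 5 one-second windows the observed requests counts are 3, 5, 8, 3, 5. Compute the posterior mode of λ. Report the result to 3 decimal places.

λ̂_MAP = 5.500

Σxᵢ = 3+5+8+3+5 = 24, with n = 5.
Posterior ∝ λ^9e^(−1λ) · λ^24e^(−5λ) = λ^33e^(−6λ), i.e. Gamma(shape=34, rate=6).
The mode of a Gamma(a, b) with a ≥ 1 (shape–rate) is (a−1)/b = 33/6 ≈ 5.500.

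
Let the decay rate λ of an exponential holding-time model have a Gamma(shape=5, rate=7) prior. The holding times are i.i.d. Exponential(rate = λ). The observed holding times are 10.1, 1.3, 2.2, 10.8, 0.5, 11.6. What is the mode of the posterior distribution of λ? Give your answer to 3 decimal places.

The Exponential(rate=λ) likelihood is ∝ λ^n e^(−λΣtᵢ). Here n = 6 and Σtᵢ = 10.1 + 1.3 + 2.2 + 10.8 + 0.5 + 11.6 = 36.5.
Posterior ∝ λ^4e^(−7λ) · λ^6e^(−36.5λ) = λ^10e^(−43.5λ), i.e. Gamma(11, 43.5).
Mode = (a−1)/b = 10/43.5 ≈ 0.230.

λ̂_MAP = 0.230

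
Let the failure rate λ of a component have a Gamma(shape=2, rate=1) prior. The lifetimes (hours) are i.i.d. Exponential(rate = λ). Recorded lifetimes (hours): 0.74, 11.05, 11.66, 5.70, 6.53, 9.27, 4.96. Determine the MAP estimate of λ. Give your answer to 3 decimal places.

λ̂_MAP = 0.157

The Exponential(rate=λ) likelihood is ∝ λ^n e^(−λΣtᵢ). Here n = 7 and Σtᵢ = 0.74 + 11.05 + 11.66 + 5.70 + 6.53 + 9.27 + 4.96 = 49.91.
Posterior ∝ λe^(−1λ) · λ^7e^(−49.91λ) = λ^8e^(−50.91λ), i.e. Gamma(9, 50.91).
Mode = (a−1)/b = 8/50.91 ≈ 0.157.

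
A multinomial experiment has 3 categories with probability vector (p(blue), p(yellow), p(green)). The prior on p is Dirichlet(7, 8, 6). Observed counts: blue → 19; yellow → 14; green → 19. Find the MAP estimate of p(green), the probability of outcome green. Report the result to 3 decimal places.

The posterior is Dirichlet(αᵢ + nᵢ) = Dirichlet(26, 22, 25).
For a Dirichlet(a₁,…,a_K) with all aᵢ > 1, the mode has j-th component (aⱼ − 1)/(Σaᵢ − K).
Here Σaᵢ = 73 and K = 3, so p(green) = (25 − 1)/(73 − 3) = 24/70 ≈ 0.343.

MAP estimate of p(green) = 0.343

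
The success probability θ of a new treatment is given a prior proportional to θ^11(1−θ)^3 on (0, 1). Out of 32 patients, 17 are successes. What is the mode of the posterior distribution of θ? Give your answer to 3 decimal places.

θ̂_MAP = 0.609

The prior density ∝ θ^11(1−θ)^3 is the kernel of Beta(12, 4).
Data: 17 successes in 32 trials. The binomial likelihood contributes θ^17(1−θ)^15, so the posterior is Beta(12+17, 4+15) = Beta(29, 19).
For Beta(a, b) with a, b > 1 the mode is (a−1)/(a+b−2) = 28/46 ≈ 0.609.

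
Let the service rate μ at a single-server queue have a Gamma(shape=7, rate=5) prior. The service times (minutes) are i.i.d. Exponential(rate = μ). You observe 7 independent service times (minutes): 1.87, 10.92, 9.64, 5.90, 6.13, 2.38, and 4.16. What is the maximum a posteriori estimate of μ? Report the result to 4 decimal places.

μ̂_MAP = 0.2826

The Exponential(rate=μ) likelihood is ∝ μ^n e^(−μΣtᵢ). Here n = 7 and Σtᵢ = 1.87 + 10.92 + 9.64 + 5.90 + 6.13 + 2.38 + 4.16 = 41.
Posterior ∝ μ^6e^(−5μ) · μ^7e^(−41μ) = μ^13e^(−46μ), i.e. Gamma(14, 46).
Mode = (a−1)/b = 13/46 ≈ 0.2826.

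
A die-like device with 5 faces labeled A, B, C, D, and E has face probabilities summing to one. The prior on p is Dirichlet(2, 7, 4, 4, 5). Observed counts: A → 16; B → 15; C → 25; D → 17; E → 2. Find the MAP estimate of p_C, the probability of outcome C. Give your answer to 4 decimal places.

The posterior is Dirichlet(αᵢ + nᵢ) = Dirichlet(18, 22, 29, 21, 7).
For a Dirichlet(a₁,…,a_K) with all aᵢ > 1, the mode has j-th component (aⱼ − 1)/(Σaᵢ − K).
Here Σaᵢ = 97 and K = 5, so p_C = (29 − 1)/(97 − 5) = 28/92 ≈ 0.3043.

MAP estimate of p_C = 0.3043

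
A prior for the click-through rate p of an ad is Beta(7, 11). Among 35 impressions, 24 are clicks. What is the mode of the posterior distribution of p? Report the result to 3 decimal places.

Prior: Beta(7, 11).
Data: 24 successes in 35 trials. The binomial likelihood contributes p^24(1−p)^11, so the posterior is Beta(7+24, 11+11) = Beta(31, 22).
For Beta(a, b) with a, b > 1 the mode is (a−1)/(a+b−2) = 30/51 ≈ 0.588.

p̂_MAP = 0.588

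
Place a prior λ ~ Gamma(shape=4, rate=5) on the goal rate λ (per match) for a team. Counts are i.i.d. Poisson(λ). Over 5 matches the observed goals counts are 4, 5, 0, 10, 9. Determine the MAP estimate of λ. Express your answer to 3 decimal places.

Σxᵢ = 4+5+0+10+9 = 28, with n = 5.
Posterior ∝ λ^3e^(−5λ) · λ^28e^(−5λ) = λ^31e^(−10λ), i.e. Gamma(shape=32, rate=10).
The mode of a Gamma(a, b) with a ≥ 1 (shape–rate) is (a−1)/b = 31/10 ≈ 3.100.

λ̂_MAP = 3.100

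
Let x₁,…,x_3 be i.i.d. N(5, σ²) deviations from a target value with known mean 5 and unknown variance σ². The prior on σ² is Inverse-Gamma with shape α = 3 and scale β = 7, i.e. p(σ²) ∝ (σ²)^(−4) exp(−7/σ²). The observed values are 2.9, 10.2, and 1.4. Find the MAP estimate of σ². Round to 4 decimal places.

σ̂²_MAP = 5.3100

Sum of squared deviations about the known mean: SS = (2.9−5)² + (10.2−5)² + (1.4−5)² = 44.41.
The Normal likelihood contributes (σ²)^(−n/2) exp(−SS/(2σ²)), so the posterior is Inverse-Gamma(α + n/2, β + SS/2) = Inverse-Gamma(4.5, 29.205).
The mode of Inverse-Gamma(a, b) is b/(a+1) = 29.205/5.5 ≈ 5.3100.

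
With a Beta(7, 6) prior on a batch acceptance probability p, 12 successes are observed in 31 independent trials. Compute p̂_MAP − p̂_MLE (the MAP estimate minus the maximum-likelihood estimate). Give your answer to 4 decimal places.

Posterior is Beta(19, 25); MAP = (19−1)/(44−2) = 18/42 ≈ 0.42857.
MLE ignores the prior: p̂_MLE = k/n = 12/31 ≈ 0.38710.
Difference = 18/42 − 12/31 = 9/217 ≈ 0.0415.

MAP − MLE = 0.0415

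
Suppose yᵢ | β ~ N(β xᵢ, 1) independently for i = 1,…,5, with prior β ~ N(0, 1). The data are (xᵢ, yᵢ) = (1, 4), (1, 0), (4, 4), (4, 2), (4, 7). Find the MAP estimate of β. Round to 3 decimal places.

log p(β | y) = −Σ(yᵢ − βxᵢ)²/(2·1) − β²/(2·1) + const.
Setting the derivative to zero: Σxᵢ(yᵢ − βxᵢ)/1 − β/1 = 0, so β = Σxᵢyᵢ / (Σxᵢ² + σ²/τ²).
Σxᵢyᵢ = 1·4 + 1·0 + 4·4 + 4·2 + 4·7 = 56; Σxᵢ² = 50; σ²/τ² = 1.
β̂_MAP = 56 / (50 + 1) = 56/51 ≈ 1.098.

β̂_MAP = 1.098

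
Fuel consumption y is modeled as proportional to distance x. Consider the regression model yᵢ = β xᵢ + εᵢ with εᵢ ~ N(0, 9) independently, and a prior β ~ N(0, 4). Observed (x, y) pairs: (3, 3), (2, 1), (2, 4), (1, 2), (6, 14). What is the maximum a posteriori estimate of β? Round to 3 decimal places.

log p(β | y) = −Σ(yᵢ − βxᵢ)²/(2·9) − β²/(2·4) + const.
Setting the derivative to zero: Σxᵢ(yᵢ − βxᵢ)/9 − β/4 = 0, so β = Σxᵢyᵢ / (Σxᵢ² + σ²/τ²).
Σxᵢyᵢ = 3·3 + 2·1 + 2·4 + 1·2 + 6·14 = 105; Σxᵢ² = 54; σ²/τ² = 2.25.
β̂_MAP = 105 / (54 + 2.25) = 105/56.25 ≈ 1.867.

β̂_MAP = 1.867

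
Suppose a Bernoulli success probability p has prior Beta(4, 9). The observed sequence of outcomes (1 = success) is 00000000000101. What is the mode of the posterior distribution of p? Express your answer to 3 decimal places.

p̂_MAP = 0.200

Prior: Beta(4, 9).
Data: 2 successes in 14 trials (from the sequence). The binomial likelihood contributes p^2(1−p)^12, so the posterior is Beta(4+2, 9+12) = Beta(6, 21).
For Beta(a, b) with a, b > 1 the mode is (a−1)/(a+b−2) = 5/25 ≈ 0.200.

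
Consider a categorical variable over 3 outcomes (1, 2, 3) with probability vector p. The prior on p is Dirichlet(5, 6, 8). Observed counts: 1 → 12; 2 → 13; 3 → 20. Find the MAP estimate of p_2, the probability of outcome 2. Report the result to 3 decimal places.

The posterior is Dirichlet(αᵢ + nᵢ) = Dirichlet(17, 19, 28).
For a Dirichlet(a₁,…,a_K) with all aᵢ > 1, the mode has j-th component (aⱼ − 1)/(Σaᵢ − K).
Here Σaᵢ = 64 and K = 3, so p_2 = (19 − 1)/(64 − 3) = 18/61 ≈ 0.295.

MAP estimate: 0.295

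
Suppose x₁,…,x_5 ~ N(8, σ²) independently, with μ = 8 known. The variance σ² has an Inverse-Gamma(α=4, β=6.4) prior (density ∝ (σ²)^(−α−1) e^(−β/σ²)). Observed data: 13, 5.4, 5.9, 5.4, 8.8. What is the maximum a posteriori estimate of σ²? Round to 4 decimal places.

Sum of squared deviations about the known mean: SS = (13−8)² + (5.4−8)² + (5.9−8)² + (5.4−8)² + (8.8−8)² = 43.57.
The Normal likelihood contributes (σ²)^(−n/2) exp(−SS/(2σ²)), so the posterior is Inverse-Gamma(α + n/2, β + SS/2) = Inverse-Gamma(6.5, 28.185).
The mode of Inverse-Gamma(a, b) is b/(a+1) = 28.185/7.5 ≈ 3.7580.

σ̂²_MAP = 3.7580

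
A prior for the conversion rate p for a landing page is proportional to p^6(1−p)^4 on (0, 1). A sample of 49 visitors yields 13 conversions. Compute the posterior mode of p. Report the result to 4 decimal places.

The prior density ∝ p^6(1−p)^4 is the kernel of Beta(7, 5).
Data: 13 successes in 49 trials. The binomial likelihood contributes p^13(1−p)^36, so the posterior is Beta(7+13, 5+36) = Beta(20, 41).
For Beta(a, b) with a, b > 1 the mode is (a−1)/(a+b−2) = 19/59 ≈ 0.3220.

p̂_MAP = 0.3220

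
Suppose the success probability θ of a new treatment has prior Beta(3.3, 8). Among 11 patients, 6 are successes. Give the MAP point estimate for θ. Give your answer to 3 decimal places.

θ̂_MAP = 0.409

Prior: Beta(3.3, 8).
Data: 6 successes in 11 trials. The binomial likelihood contributes θ^6(1−θ)^5, so the posterior is Beta(3.3+6, 8+5) = Beta(9.3, 13).
For Beta(a, b) with a, b > 1 the mode is (a−1)/(a+b−2) = 8.3/20.3 ≈ 0.409.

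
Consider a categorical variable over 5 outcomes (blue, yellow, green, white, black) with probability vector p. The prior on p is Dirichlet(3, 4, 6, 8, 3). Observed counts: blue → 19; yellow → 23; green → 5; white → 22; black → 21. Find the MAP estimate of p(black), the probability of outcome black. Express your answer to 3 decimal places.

MAP estimate of p(black) = 0.211

The posterior is Dirichlet(αᵢ + nᵢ) = Dirichlet(22, 27, 11, 30, 24).
For a Dirichlet(a₁,…,a_K) with all aᵢ > 1, the mode has j-th component (aⱼ − 1)/(Σaᵢ − K).
Here Σaᵢ = 114 and K = 5, so p(black) = (24 − 1)/(114 − 5) = 23/109 ≈ 0.211.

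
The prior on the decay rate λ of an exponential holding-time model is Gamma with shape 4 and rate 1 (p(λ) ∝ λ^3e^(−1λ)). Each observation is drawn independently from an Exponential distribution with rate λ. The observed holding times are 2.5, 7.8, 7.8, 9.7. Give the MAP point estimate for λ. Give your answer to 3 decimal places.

The Exponential(rate=λ) likelihood is ∝ λ^n e^(−λΣtᵢ). Here n = 4 and Σtᵢ = 2.5 + 7.8 + 7.8 + 9.7 = 27.8.
Posterior ∝ λ^3e^(−1λ) · λ^4e^(−27.8λ) = λ^7e^(−28.8λ), i.e. Gamma(8, 28.8).
Mode = (a−1)/b = 7/28.8 ≈ 0.243.

λ̂_MAP = 0.243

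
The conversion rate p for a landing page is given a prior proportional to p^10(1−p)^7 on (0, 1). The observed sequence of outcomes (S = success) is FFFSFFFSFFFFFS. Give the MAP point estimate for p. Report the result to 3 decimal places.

The prior density ∝ p^10(1−p)^7 is the kernel of Beta(11, 8).
Data: 3 successes in 14 trials (from the sequence). The binomial likelihood contributes p^3(1−p)^11, so the posterior is Beta(11+3, 8+11) = Beta(14, 19).
For Beta(a, b) with a, b > 1 the mode is (a−1)/(a+b−2) = 13/31 ≈ 0.419.

p̂_MAP = 0.419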